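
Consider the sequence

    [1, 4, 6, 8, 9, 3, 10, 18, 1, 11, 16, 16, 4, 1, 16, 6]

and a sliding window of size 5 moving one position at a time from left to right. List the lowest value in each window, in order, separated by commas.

(1, 4, 6, 8, 9) → min 1
(4, 6, 8, 9, 3) → min 3
(6, 8, 9, 3, 10) → min 3
(8, 9, 3, 10, 18) → min 3
(9, 3, 10, 18, 1) → min 1
(3, 10, 18, 1, 11) → min 1
(10, 18, 1, 11, 16) → min 1
(18, 1, 11, 16, 16) → min 1
(1, 11, 16, 16, 4) → min 1
(11, 16, 16, 4, 1) → min 1
(16, 16, 4, 1, 16) → min 1
(16, 4, 1, 16, 6) → min 1

1, 3, 3, 3, 1, 1, 1, 1, 1, 1, 1, 1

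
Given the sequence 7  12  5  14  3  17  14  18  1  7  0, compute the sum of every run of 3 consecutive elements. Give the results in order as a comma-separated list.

7 12 5 → sum 24
12 5 14 → sum 31
5 14 3 → sum 22
14 3 17 → sum 34
3 17 14 → sum 34
17 14 18 → sum 49
14 18 1 → sum 33
18 1 7 → sum 26
1 7 0 → sum 8

24, 31, 22, 34, 34, 49, 33, 26, 8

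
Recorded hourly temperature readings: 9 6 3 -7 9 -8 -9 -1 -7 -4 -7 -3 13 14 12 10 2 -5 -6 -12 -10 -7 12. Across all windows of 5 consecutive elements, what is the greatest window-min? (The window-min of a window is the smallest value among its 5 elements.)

2

Each size-5 window and its min:
(9, 6, 3, -7, 9) → min -7
(6, 3, -7, 9, -8) → min -8
(3, -7, 9, -8, -9) → min -9
(-7, 9, -8, -9, -1) → min -9
(9, -8, -9, -1, -7) → min -9
(-8, -9, -1, -7, -4) → min -9
(-9, -1, -7, -4, -7) → min -9
(-1, -7, -4, -7, -3) → min -7
(-7, -4, -7, -3, 13) → min -7
(-4, -7, -3, 13, 14) → min -7
(-7, -3, 13, 14, 12) → min -7
(-3, 13, 14, 12, 10) → min -3
(13, 14, 12, 10, 2) → min 2
(14, 12, 10, 2, -5) → min -5
(12, 10, 2, -5, -6) → min -6
(10, 2, -5, -6, -12) → min -12
(2, -5, -6, -12, -10) → min -12
(-5, -6, -12, -10, -7) → min -12
(-6, -12, -10, -7, 12) → min -12
Greatest of these is 2.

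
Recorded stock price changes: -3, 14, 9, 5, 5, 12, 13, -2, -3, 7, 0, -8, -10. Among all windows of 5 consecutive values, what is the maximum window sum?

(-3, 14, 9, 5, 5) → sum 30
(14, 9, 5, 5, 12) → sum 45
(9, 5, 5, 12, 13) → sum 44
(5, 5, 12, 13, -2) → sum 33
(5, 12, 13, -2, -3) → sum 25
(12, 13, -2, -3, 7) → sum 27
(13, -2, -3, 7, 0) → sum 15
(-2, -3, 7, 0, -8) → sum -6
(-3, 7, 0, -8, -10) → sum -14
Maximum of these is 45.

45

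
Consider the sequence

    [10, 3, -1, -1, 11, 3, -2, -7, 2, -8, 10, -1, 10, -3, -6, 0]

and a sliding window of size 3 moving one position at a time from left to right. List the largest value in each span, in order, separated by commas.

(10, 3, -1) → max 10
(3, -1, -1) → max 3
(-1, -1, 11) → max 11
(-1, 11, 3) → max 11
(11, 3, -2) → max 11
(3, -2, -7) → max 3
(-2, -7, 2) → max 2
(-7, 2, -8) → max 2
(2, -8, 10) → max 10
(-8, 10, -1) → max 10
(10, -1, 10) → max 10
(-1, 10, -3) → max 10
(10, -3, -6) → max 10
(-3, -6, 0) → max 0

10, 3, 11, 11, 11, 3, 2, 2, 10, 10, 10, 10, 10, 0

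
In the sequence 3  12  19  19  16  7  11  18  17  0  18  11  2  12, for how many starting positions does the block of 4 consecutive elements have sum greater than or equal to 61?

(3, 12, 19, 19) → sum 53
(12, 19, 19, 16) → sum 66  ≥ 61 ✓
(19, 19, 16, 7) → sum 61  ≥ 61 ✓
(19, 16, 7, 11) → sum 53
(16, 7, 11, 18) → sum 52
(7, 11, 18, 17) → sum 53
(11, 18, 17, 0) → sum 46
(18, 17, 0, 18) → sum 53
(17, 0, 18, 11) → sum 46
(0, 18, 11, 2) → sum 31
(18, 11, 2, 12) → sum 43
2 windows satisfy the condition.

2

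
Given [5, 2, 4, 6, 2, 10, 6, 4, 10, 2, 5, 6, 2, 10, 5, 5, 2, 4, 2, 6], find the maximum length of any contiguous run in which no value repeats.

[5] len 1
[5, 2] len 2
[5, 2, 4] len 3
[5, 2, 4, 6] len 4
[4, 6, 2] len 3
[4, 6, 2, 10] len 4
[2, 10, 6] len 3
[2, 10, 6, 4] len 4
[6, 4, 10] len 3
[6, 4, 10, 2] len 4
[6, 4, 10, 2, 5] len 5
[4, 10, 2, 5, 6] len 5
[5, 6, 2] len 3
[5, 6, 2, 10] len 4
[6, 2, 10, 5] len 4
[5] len 1
[5, 2] len 2
[5, 2, 4] len 3
[4, 2] len 2
[4, 2, 6] len 3
Longest all-distinct length: 5.

5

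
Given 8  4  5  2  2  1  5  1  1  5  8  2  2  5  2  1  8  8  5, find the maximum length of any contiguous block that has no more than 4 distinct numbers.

Extend right; when distinct count exceeds 4, shrink from the left:
add 8: window [8] (1 distinct), len 1
add 4: window [8, 4] (2 distinct), len 2
add 5: window [8, 4, 5] (3 distinct), len 3
add 2: window [8, 4, 5, 2] (4 distinct), len 4
add 2: window [8, 4, 5, 2, 2] (4 distinct), len 5
add 1: window [4, 5, 2, 2, 1] (4 distinct), len 5
add 5: window [4, 5, 2, 2, 1, 5] (4 distinct), len 6
add 1: window [4, 5, 2, 2, 1, 5, 1] (4 distinct), len 7
add 1: window [4, 5, 2, 2, 1, 5, 1, 1] (4 distinct), len 8
add 5: window [4, 5, 2, 2, 1, 5, 1, 1, 5] (4 distinct), len 9
add 8: window [5, 2, 2, 1, 5, 1, 1, 5, 8] (4 distinct), len 9
add 2: window [5, 2, 2, 1, 5, 1, 1, 5, 8, 2] (4 distinct), len 10
add 2: window [5, 2, 2, 1, 5, 1, 1, 5, 8, 2, 2] (4 distinct), len 11
add 5: window [5, 2, 2, 1, 5, 1, 1, 5, 8, 2, 2, 5] (4 distinct), len 12
add 2: window [5, 2, 2, 1, 5, 1, 1, 5, 8, 2, 2, 5, 2] (4 distinct), len 13
add 1: window [5, 2, 2, 1, 5, 1, 1, 5, 8, 2, 2, 5, 2, 1] (4 distinct), len 14
add 8: window [5, 2, 2, 1, 5, 1, 1, 5, 8, 2, 2, 5, 2, 1, 8] (4 distinct), len 15
add 8: window [5, 2, 2, 1, 5, 1, 1, 5, 8, 2, 2, 5, 2, 1, 8, 8] (4 distinct), len 16
add 5: window [5, 2, 2, 1, 5, 1, 1, 5, 8, 2, 2, 5, 2, 1, 8, 8, 5] (4 distinct), len 17
Longest length with ≤4 distinct: 17.

17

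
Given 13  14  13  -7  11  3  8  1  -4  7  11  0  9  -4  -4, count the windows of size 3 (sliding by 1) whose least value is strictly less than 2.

13 14 13 → min 13
14 13 -7 → min -7  < 2 ✓
13 -7 11 → min -7  < 2 ✓
-7 11 3 → min -7  < 2 ✓
11 3 8 → min 3
3 8 1 → min 1  < 2 ✓
8 1 -4 → min -4  < 2 ✓
1 -4 7 → min -4  < 2 ✓
-4 7 11 → min -4  < 2 ✓
7 11 0 → min 0  < 2 ✓
11 0 9 → min 0  < 2 ✓
0 9 -4 → min -4  < 2 ✓
9 -4 -4 → min -4  < 2 ✓
11 windows satisfy the condition.

11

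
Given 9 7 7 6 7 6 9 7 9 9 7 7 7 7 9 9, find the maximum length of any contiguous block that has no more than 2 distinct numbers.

10

Extend right; when distinct count exceeds 2, shrink from the left:
add 9: window [9] (1 distinct), len 1
add 7: window [9, 7] (2 distinct), len 2
add 7: window [9, 7, 7] (2 distinct), len 3
add 6: window [7, 7, 6] (2 distinct), len 3
add 7: window [7, 7, 6, 7] (2 distinct), len 4
add 6: window [7, 7, 6, 7, 6] (2 distinct), len 5
add 9: window [6, 9] (2 distinct), len 2
add 7: window [9, 7] (2 distinct), len 2
add 9: window [9, 7, 9] (2 distinct), len 3
add 9: window [9, 7, 9, 9] (2 distinct), len 4
add 7: window [9, 7, 9, 9, 7] (2 distinct), len 5
add 7: window [9, 7, 9, 9, 7, 7] (2 distinct), len 6
add 7: window [9, 7, 9, 9, 7, 7, 7] (2 distinct), len 7
add 7: window [9, 7, 9, 9, 7, 7, 7, 7] (2 distinct), len 8
add 9: window [9, 7, 9, 9, 7, 7, 7, 7, 9] (2 distinct), len 9
add 9: window [9, 7, 9, 9, 7, 7, 7, 7, 9, 9] (2 distinct), len 10
Longest length with ≤2 distinct: 10.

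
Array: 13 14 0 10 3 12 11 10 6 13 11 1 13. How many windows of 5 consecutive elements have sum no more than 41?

4

(13, 14, 0, 10, 3) → sum 40  ≤ 41 ✓
(14, 0, 10, 3, 12) → sum 39  ≤ 41 ✓
(0, 10, 3, 12, 11) → sum 36  ≤ 41 ✓
(10, 3, 12, 11, 10) → sum 46
(3, 12, 11, 10, 6) → sum 42
(12, 11, 10, 6, 13) → sum 52
(11, 10, 6, 13, 11) → sum 51
(10, 6, 13, 11, 1) → sum 41  ≤ 41 ✓
(6, 13, 11, 1, 13) → sum 44
4 windows satisfy the condition.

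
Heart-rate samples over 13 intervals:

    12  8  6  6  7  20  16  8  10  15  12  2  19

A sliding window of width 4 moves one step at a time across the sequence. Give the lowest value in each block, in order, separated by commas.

Sliding a size-4 window across the 13 values:
(12, 8, 6, 6) → min 6
(8, 6, 6, 7) → min 6
(6, 6, 7, 20) → min 6
(6, 7, 20, 16) → min 6
(7, 20, 16, 8) → min 7
(20, 16, 8, 10) → min 8
(16, 8, 10, 15) → min 8
(8, 10, 15, 12) → min 8
(10, 15, 12, 2) → min 2
(15, 12, 2, 19) → min 2

6, 6, 6, 6, 7, 8, 8, 8, 2, 2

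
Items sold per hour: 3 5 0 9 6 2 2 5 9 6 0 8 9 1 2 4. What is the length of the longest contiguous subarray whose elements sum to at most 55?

12

Extend to the right; shrink from the left whenever the sum exceeds 55:
[3] sum 3 len 1
[3, 5] sum 8 len 2
[3, 5, 0] sum 8 len 3
[3, 5, 0, 9] sum 17 len 4
[3, 5, 0, 9, 6] sum 23 len 5
[3, 5, 0, 9, 6, 2] sum 25 len 6
[3, 5, 0, 9, 6, 2, 2] sum 27 len 7
[3, 5, 0, 9, 6, 2, 2, 5] sum 32 len 8
[3, 5, 0, 9, 6, 2, 2, 5, 9] sum 41 len 9
[3, 5, 0, 9, 6, 2, 2, 5, 9, 6] sum 47 len 10
[3, 5, 0, 9, 6, 2, 2, 5, 9, 6, 0] sum 47 len 11
[3, 5, 0, 9, 6, 2, 2, 5, 9, 6, 0, 8] sum 55 len 12
[6, 2, 2, 5, 9, 6, 0, 8, 9] sum 47 len 9
[6, 2, 2, 5, 9, 6, 0, 8, 9, 1] sum 48 len 10
[6, 2, 2, 5, 9, 6, 0, 8, 9, 1, 2] sum 50 len 11
[6, 2, 2, 5, 9, 6, 0, 8, 9, 1, 2, 4] sum 54 len 12
Longest length seen: 12.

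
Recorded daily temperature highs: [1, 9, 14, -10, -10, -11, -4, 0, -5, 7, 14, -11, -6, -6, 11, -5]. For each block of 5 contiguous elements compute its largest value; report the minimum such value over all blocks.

[1, 9, 14, -10, -10] → max 14
[9, 14, -10, -10, -11] → max 14
[14, -10, -10, -11, -4] → max 14
[-10, -10, -11, -4, 0] → max 0
[-10, -11, -4, 0, -5] → max 0
[-11, -4, 0, -5, 7] → max 7
[-4, 0, -5, 7, 14] → max 14
[0, -5, 7, 14, -11] → max 14
[-5, 7, 14, -11, -6] → max 14
[7, 14, -11, -6, -6] → max 14
[14, -11, -6, -6, 11] → max 14
[-11, -6, -6, 11, -5] → max 11
Minimum of these is 0.

0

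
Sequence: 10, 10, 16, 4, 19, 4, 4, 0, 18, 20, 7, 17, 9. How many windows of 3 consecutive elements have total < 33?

5

10 10 16 → sum 36
10 16 4 → sum 30  < 33 ✓
16 4 19 → sum 39
4 19 4 → sum 27  < 33 ✓
19 4 4 → sum 27  < 33 ✓
4 4 0 → sum 8  < 33 ✓
4 0 18 → sum 22  < 33 ✓
0 18 20 → sum 38
18 20 7 → sum 45
20 7 17 → sum 44
7 17 9 → sum 33
5 windows satisfy the condition.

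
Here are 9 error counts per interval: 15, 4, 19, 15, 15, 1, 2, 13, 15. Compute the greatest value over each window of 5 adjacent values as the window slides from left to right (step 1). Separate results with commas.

15 4 19 15 15 → max 19
4 19 15 15 1 → max 19
19 15 15 1 2 → max 19
15 15 1 2 13 → max 15
15 1 2 13 15 → max 15

19, 19, 19, 15, 15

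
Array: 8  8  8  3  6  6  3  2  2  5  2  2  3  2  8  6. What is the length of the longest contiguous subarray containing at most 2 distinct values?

5

[8] 1 distinct, len 1
[8, 8] 1 distinct, len 2
[8, 8, 8] 1 distinct, len 3
[8, 8, 8, 3] 2 distinct, len 4
[3, 6] 2 distinct, len 2
[3, 6, 6] 2 distinct, len 3
[3, 6, 6, 3] 2 distinct, len 4
[3, 2] 2 distinct, len 2
[3, 2, 2] 2 distinct, len 3
[2, 2, 5] 2 distinct, len 3
[2, 2, 5, 2] 2 distinct, len 4
[2, 2, 5, 2, 2] 2 distinct, len 5
[2, 2, 3] 2 distinct, len 3
[2, 2, 3, 2] 2 distinct, len 4
[2, 8] 2 distinct, len 2
[8, 6] 2 distinct, len 2
Longest length with ≤2 distinct: 5.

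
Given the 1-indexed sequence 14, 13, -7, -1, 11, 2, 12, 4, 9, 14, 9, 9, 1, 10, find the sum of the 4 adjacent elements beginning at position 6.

Elements at indices 6..9: 2, 12, 4, 9
sum(2, 12, 4, 9) = 27

27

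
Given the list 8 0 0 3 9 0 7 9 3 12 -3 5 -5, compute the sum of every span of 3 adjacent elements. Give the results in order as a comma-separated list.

8, 3, 12, 12, 16, 16, 19, 24, 12, 14, -3

Sliding a size-3 window across the 13 values:
(8, 0, 0) → sum 8
(0, 0, 3) → sum 3
(0, 3, 9) → sum 12
(3, 9, 0) → sum 12
(9, 0, 7) → sum 16
(0, 7, 9) → sum 16
(7, 9, 3) → sum 19
(9, 3, 12) → sum 24
(3, 12, -3) → sum 12
(12, -3, 5) → sum 14
(-3, 5, -5) → sum -3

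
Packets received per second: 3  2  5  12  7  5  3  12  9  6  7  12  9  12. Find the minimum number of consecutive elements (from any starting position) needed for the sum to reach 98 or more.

Extend right; whenever the sum reaches 98, record the length and shrink from the left:
add 3: running sum 3 < 98
add 2: running sum 5 < 98
add 5: running sum 10 < 98
add 12: running sum 22 < 98
add 7: running sum 29 < 98
add 5: running sum 34 < 98
add 3: running sum 37 < 98
add 12: running sum 49 < 98
add 9: running sum 58 < 98
add 6: running sum 64 < 98
add 7: running sum 71 < 98
add 12: running sum 83 < 98
add 9: running sum 92 < 98
add 12: shortest ending here [5, 12, 7, 5, 3, 12, 9, 6, 7, 12, 9, 12] sum 99, len 12
Shortest qualifying length: 12.

12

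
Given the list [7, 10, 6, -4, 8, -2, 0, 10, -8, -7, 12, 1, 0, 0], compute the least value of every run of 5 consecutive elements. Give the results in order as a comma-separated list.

-4, -4, -4, -4, -8, -8, -8, -8, -8, -7

[7, 10, 6, -4, 8] → min -4
[10, 6, -4, 8, -2] → min -4
[6, -4, 8, -2, 0] → min -4
[-4, 8, -2, 0, 10] → min -4
[8, -2, 0, 10, -8] → min -8
[-2, 0, 10, -8, -7] → min -8
[0, 10, -8, -7, 12] → min -8
[10, -8, -7, 12, 1] → min -8
[-8, -7, 12, 1, 0] → min -8
[-7, 12, 1, 0, 0] → min -7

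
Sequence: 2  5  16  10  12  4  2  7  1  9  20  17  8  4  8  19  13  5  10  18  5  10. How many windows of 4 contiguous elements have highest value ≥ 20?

(2, 5, 16, 10) → max 16
(5, 16, 10, 12) → max 16
(16, 10, 12, 4) → max 16
(10, 12, 4, 2) → max 12
(12, 4, 2, 7) → max 12
(4, 2, 7, 1) → max 7
(2, 7, 1, 9) → max 9
(7, 1, 9, 20) → max 20  ≥ 20 ✓
(1, 9, 20, 17) → max 20  ≥ 20 ✓
(9, 20, 17, 8) → max 20  ≥ 20 ✓
(20, 17, 8, 4) → max 20  ≥ 20 ✓
(17, 8, 4, 8) → max 17
(8, 4, 8, 19) → max 19
(4, 8, 19, 13) → max 19
(8, 19, 13, 5) → max 19
(19, 13, 5, 10) → max 19
(13, 5, 10, 18) → max 18
(5, 10, 18, 5) → max 18
(10, 18, 5, 10) → max 18
4 windows satisfy the condition.

4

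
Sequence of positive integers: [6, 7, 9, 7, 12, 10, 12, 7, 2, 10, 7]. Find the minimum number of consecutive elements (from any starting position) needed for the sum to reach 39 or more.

4

Extend right; whenever the sum reaches 39, record the length and shrink from the left:
add 6: running sum 6 < 39
add 7: running sum 13 < 39
add 9: running sum 22 < 39
add 7: running sum 29 < 39
end 4: [6, 7, 9, 7, 12] sum 41, len 5
end 5: [7, 9, 7, 12, 10] sum 45, len 5
end 6: [7, 12, 10, 12] sum 41, len 4
end 7: [12, 10, 12, 7] sum 41, len 4
end 8: [12, 10, 12, 7, 2] sum 43, len 5
end 9: [10, 12, 7, 2, 10] sum 41, len 5
end 10: [10, 12, 7, 2, 10, 7] sum 48, len 6
Shortest qualifying length: 4.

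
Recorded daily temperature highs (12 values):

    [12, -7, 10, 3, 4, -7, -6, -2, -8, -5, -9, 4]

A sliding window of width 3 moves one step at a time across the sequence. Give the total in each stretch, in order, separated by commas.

15, 6, 17, 0, -9, -15, -16, -15, -22, -10

Sliding a size-3 window across the 12 values:
12 -7 10 → sum 15
-7 10 3 → sum 6
10 3 4 → sum 17
3 4 -7 → sum 0
4 -7 -6 → sum -9
-7 -6 -2 → sum -15
-6 -2 -8 → sum -16
-2 -8 -5 → sum -15
-8 -5 -9 → sum -22
-5 -9 4 → sum -10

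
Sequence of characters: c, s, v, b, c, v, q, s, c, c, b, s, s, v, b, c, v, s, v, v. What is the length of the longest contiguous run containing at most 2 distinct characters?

[c] 1 distinct, len 1
[c, s] 2 distinct, len 2
[s, v] 2 distinct, len 2
[v, b] 2 distinct, len 2
[b, c] 2 distinct, len 2
[c, v] 2 distinct, len 2
[v, q] 2 distinct, len 2
[q, s] 2 distinct, len 2
[s, c] 2 distinct, len 2
[s, c, c] 2 distinct, len 3
[c, c, b] 2 distinct, len 3
[b, s] 2 distinct, len 2
[b, s, s] 2 distinct, len 3
[s, s, v] 2 distinct, len 3
[v, b] 2 distinct, len 2
[b, c] 2 distinct, len 2
[c, v] 2 distinct, len 2
[v, s] 2 distinct, len 2
[v, s, v] 2 distinct, len 3
[v, s, v, v] 2 distinct, len 4
Longest length with ≤2 distinct: 4.

4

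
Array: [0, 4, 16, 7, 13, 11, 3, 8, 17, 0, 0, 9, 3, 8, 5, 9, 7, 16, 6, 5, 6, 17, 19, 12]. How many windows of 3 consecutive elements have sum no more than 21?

[0, 4, 16] → sum 20  ≤ 21 ✓
[4, 16, 7] → sum 27
[16, 7, 13] → sum 36
[7, 13, 11] → sum 31
[13, 11, 3] → sum 27
[11, 3, 8] → sum 22
[3, 8, 17] → sum 28
[8, 17, 0] → sum 25
[17, 0, 0] → sum 17  ≤ 21 ✓
[0, 0, 9] → sum 9  ≤ 21 ✓
[0, 9, 3] → sum 12  ≤ 21 ✓
[9, 3, 8] → sum 20  ≤ 21 ✓
[3, 8, 5] → sum 16  ≤ 21 ✓
[8, 5, 9] → sum 22
[5, 9, 7] → sum 21  ≤ 21 ✓
[9, 7, 16] → sum 32
[7, 16, 6] → sum 29
[16, 6, 5] → sum 27
[6, 5, 6] → sum 17  ≤ 21 ✓
[5, 6, 17] → sum 28
[6, 17, 19] → sum 42
[17, 19, 12] → sum 48
8 windows satisfy the condition.

8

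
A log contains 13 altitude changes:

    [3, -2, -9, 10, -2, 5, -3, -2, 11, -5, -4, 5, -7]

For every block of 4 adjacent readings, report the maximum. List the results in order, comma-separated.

3 -2 -9 10 → max 10
-2 -9 10 -2 → max 10
-9 10 -2 5 → max 10
10 -2 5 -3 → max 10
-2 5 -3 -2 → max 5
5 -3 -2 11 → max 11
-3 -2 11 -5 → max 11
-2 11 -5 -4 → max 11
11 -5 -4 5 → max 11
-5 -4 5 -7 → max 5

10, 10, 10, 10, 5, 11, 11, 11, 11, 5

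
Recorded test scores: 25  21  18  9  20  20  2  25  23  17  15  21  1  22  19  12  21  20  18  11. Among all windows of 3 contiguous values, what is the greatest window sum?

65

25 21 18 → sum 64
21 18 9 → sum 48
18 9 20 → sum 47
9 20 20 → sum 49
20 20 2 → sum 42
20 2 25 → sum 47
2 25 23 → sum 50
25 23 17 → sum 65
23 17 15 → sum 55
17 15 21 → sum 53
15 21 1 → sum 37
21 1 22 → sum 44
1 22 19 → sum 42
22 19 12 → sum 53
19 12 21 → sum 52
12 21 20 → sum 53
21 20 18 → sum 59
20 18 11 → sum 49
Greatest of these is 65.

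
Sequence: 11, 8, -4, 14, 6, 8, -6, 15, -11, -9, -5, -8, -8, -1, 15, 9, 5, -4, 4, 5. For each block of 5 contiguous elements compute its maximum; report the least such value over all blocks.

-5

Window maxs for each of the 16 positions:
(11, 8, -4, 14, 6) → max 14
(8, -4, 14, 6, 8) → max 14
(-4, 14, 6, 8, -6) → max 14
(14, 6, 8, -6, 15) → max 15
(6, 8, -6, 15, -11) → max 15
(8, -6, 15, -11, -9) → max 15
(-6, 15, -11, -9, -5) → max 15
(15, -11, -9, -5, -8) → max 15
(-11, -9, -5, -8, -8) → max -5
(-9, -5, -8, -8, -1) → max -1
(-5, -8, -8, -1, 15) → max 15
(-8, -8, -1, 15, 9) → max 15
(-8, -1, 15, 9, 5) → max 15
(-1, 15, 9, 5, -4) → max 15
(15, 9, 5, -4, 4) → max 15
(9, 5, -4, 4, 5) → max 9
Least of these is -5.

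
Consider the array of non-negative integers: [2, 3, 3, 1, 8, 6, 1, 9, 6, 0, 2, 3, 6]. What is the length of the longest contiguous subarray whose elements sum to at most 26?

Extend to the right; shrink from the left whenever the sum exceeds 26:
[2] sum 2 len 1
[2, 3] sum 5 len 2
[2, 3, 3] sum 8 len 3
[2, 3, 3, 1] sum 9 len 4
[2, 3, 3, 1, 8] sum 17 len 5
[2, 3, 3, 1, 8, 6] sum 23 len 6
[2, 3, 3, 1, 8, 6, 1] sum 24 len 7
[1, 8, 6, 1, 9] sum 25 len 5
[6, 1, 9, 6] sum 22 len 4
[6, 1, 9, 6, 0] sum 22 len 5
[6, 1, 9, 6, 0, 2] sum 24 len 6
[1, 9, 6, 0, 2, 3] sum 21 len 6
[9, 6, 0, 2, 3, 6] sum 26 len 6
Longest length seen: 7.

7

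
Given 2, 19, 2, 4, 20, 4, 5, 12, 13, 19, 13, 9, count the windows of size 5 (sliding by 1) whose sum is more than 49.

4

[2, 19, 2, 4, 20] → sum 47
[19, 2, 4, 20, 4] → sum 49
[2, 4, 20, 4, 5] → sum 35
[4, 20, 4, 5, 12] → sum 45
[20, 4, 5, 12, 13] → sum 54  > 49 ✓
[4, 5, 12, 13, 19] → sum 53  > 49 ✓
[5, 12, 13, 19, 13] → sum 62  > 49 ✓
[12, 13, 19, 13, 9] → sum 66  > 49 ✓
4 windows satisfy the condition.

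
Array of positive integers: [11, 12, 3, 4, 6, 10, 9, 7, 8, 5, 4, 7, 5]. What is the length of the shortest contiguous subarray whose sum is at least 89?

add 11: running sum 11 < 89
add 12: running sum 23 < 89
add 3: running sum 26 < 89
add 4: running sum 30 < 89
add 6: running sum 36 < 89
add 10: running sum 46 < 89
add 9: running sum 55 < 89
add 7: running sum 62 < 89
add 8: running sum 70 < 89
add 5: running sum 75 < 89
add 4: running sum 79 < 89
add 7: running sum 86 < 89
add 5: shortest ending here [11, 12, 3, 4, 6, 10, 9, 7, 8, 5, 4, 7, 5] sum 91, len 13
Shortest qualifying length: 13.

13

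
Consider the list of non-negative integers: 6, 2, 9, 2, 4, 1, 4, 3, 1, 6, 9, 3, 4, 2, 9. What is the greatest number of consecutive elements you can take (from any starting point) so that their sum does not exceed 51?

13

[6] sum 6 len 1
[6, 2] sum 8 len 2
[6, 2, 9] sum 17 len 3
[6, 2, 9, 2] sum 19 len 4
[6, 2, 9, 2, 4] sum 23 len 5
[6, 2, 9, 2, 4, 1] sum 24 len 6
[6, 2, 9, 2, 4, 1, 4] sum 28 len 7
[6, 2, 9, 2, 4, 1, 4, 3] sum 31 len 8
[6, 2, 9, 2, 4, 1, 4, 3, 1] sum 32 len 9
[6, 2, 9, 2, 4, 1, 4, 3, 1, 6] sum 38 len 10
[6, 2, 9, 2, 4, 1, 4, 3, 1, 6, 9] sum 47 len 11
[6, 2, 9, 2, 4, 1, 4, 3, 1, 6, 9, 3] sum 50 len 12
[2, 9, 2, 4, 1, 4, 3, 1, 6, 9, 3, 4] sum 48 len 12
[2, 9, 2, 4, 1, 4, 3, 1, 6, 9, 3, 4, 2] sum 50 len 13
[2, 4, 1, 4, 3, 1, 6, 9, 3, 4, 2, 9] sum 48 len 12
Longest length seen: 13.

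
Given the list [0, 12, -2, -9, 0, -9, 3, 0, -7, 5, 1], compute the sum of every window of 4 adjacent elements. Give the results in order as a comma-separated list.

1, 1, -20, -15, -6, -13, 1, -1

(0, 12, -2, -9) → sum 1
(12, -2, -9, 0) → sum 1
(-2, -9, 0, -9) → sum -20
(-9, 0, -9, 3) → sum -15
(0, -9, 3, 0) → sum -6
(-9, 3, 0, -7) → sum -13
(3, 0, -7, 5) → sum 1
(0, -7, 5, 1) → sum -1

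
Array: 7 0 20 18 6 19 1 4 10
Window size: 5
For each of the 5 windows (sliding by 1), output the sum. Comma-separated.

51, 63, 64, 48, 40

7 0 20 18 6 → sum 51
0 20 18 6 19 → sum 63
20 18 6 19 1 → sum 64
18 6 19 1 4 → sum 48
6 19 1 4 10 → sum 40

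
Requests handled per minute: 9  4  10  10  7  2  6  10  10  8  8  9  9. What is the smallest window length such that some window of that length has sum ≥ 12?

2

Extend right; whenever the sum reaches 12, record the length and shrink from the left:
add 9: running sum 9 < 12
add 4: shortest ending here [9, 4] sum 13, len 2
add 10: shortest ending here [4, 10] sum 14, len 2
add 10: shortest ending here [10, 10] sum 20, len 2
add 7: shortest ending here [10, 7] sum 17, len 2
add 2: shortest ending here [10, 7, 2] sum 19, len 3
add 6: shortest ending here [7, 2, 6] sum 15, len 3
add 10: shortest ending here [6, 10] sum 16, len 2
add 10: shortest ending here [10, 10] sum 20, len 2
add 8: shortest ending here [10, 8] sum 18, len 2
add 8: shortest ending here [8, 8] sum 16, len 2
add 9: shortest ending here [8, 9] sum 17, len 2
add 9: shortest ending here [9, 9] sum 18, len 2
Shortest qualifying length: 2.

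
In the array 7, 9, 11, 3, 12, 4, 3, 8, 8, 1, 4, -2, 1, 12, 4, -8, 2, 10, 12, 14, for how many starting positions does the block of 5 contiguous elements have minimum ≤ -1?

[7, 9, 11, 3, 12] → min 3
[9, 11, 3, 12, 4] → min 3
[11, 3, 12, 4, 3] → min 3
[3, 12, 4, 3, 8] → min 3
[12, 4, 3, 8, 8] → min 3
[4, 3, 8, 8, 1] → min 1
[3, 8, 8, 1, 4] → min 1
[8, 8, 1, 4, -2] → min -2  ≤ -1 ✓
[8, 1, 4, -2, 1] → min -2  ≤ -1 ✓
[1, 4, -2, 1, 12] → min -2  ≤ -1 ✓
[4, -2, 1, 12, 4] → min -2  ≤ -1 ✓
[-2, 1, 12, 4, -8] → min -8  ≤ -1 ✓
[1, 12, 4, -8, 2] → min -8  ≤ -1 ✓
[12, 4, -8, 2, 10] → min -8  ≤ -1 ✓
[4, -8, 2, 10, 12] → min -8  ≤ -1 ✓
[-8, 2, 10, 12, 14] → min -8  ≤ -1 ✓
9 windows satisfy the condition.

9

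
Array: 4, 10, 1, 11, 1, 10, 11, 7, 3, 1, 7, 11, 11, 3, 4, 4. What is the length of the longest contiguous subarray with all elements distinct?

5

[4] len 1
[4, 10] len 2
[4, 10, 1] len 3
[4, 10, 1, 11] len 4
[11, 1] len 2
[11, 1, 10] len 3
[1, 10, 11] len 3
[1, 10, 11, 7] len 4
[1, 10, 11, 7, 3] len 5
[10, 11, 7, 3, 1] len 5
[3, 1, 7] len 3
[3, 1, 7, 11] len 4
[11] len 1
[11, 3] len 2
[11, 3, 4] len 3
[4] len 1
Longest all-distinct length: 5.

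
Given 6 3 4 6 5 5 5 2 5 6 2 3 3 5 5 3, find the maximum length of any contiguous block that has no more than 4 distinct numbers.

[6] 1 distinct, len 1
[6, 3] 2 distinct, len 2
[6, 3, 4] 3 distinct, len 3
[6, 3, 4, 6] 3 distinct, len 4
[6, 3, 4, 6, 5] 4 distinct, len 5
[6, 3, 4, 6, 5, 5] 4 distinct, len 6
[6, 3, 4, 6, 5, 5, 5] 4 distinct, len 7
[4, 6, 5, 5, 5, 2] 4 distinct, len 6
[4, 6, 5, 5, 5, 2, 5] 4 distinct, len 7
[4, 6, 5, 5, 5, 2, 5, 6] 4 distinct, len 8
[4, 6, 5, 5, 5, 2, 5, 6, 2] 4 distinct, len 9
[6, 5, 5, 5, 2, 5, 6, 2, 3] 4 distinct, len 9
[6, 5, 5, 5, 2, 5, 6, 2, 3, 3] 4 distinct, len 10
[6, 5, 5, 5, 2, 5, 6, 2, 3, 3, 5] 4 distinct, len 11
[6, 5, 5, 5, 2, 5, 6, 2, 3, 3, 5, 5] 4 distinct, len 12
[6, 5, 5, 5, 2, 5, 6, 2, 3, 3, 5, 5, 3] 4 distinct, len 13
Longest length with ≤4 distinct: 13.

13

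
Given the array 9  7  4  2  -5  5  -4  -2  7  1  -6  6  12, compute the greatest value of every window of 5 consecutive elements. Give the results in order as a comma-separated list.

9 7 4 2 -5 → max 9
7 4 2 -5 5 → max 7
4 2 -5 5 -4 → max 5
2 -5 5 -4 -2 → max 5
-5 5 -4 -2 7 → max 7
5 -4 -2 7 1 → max 7
-4 -2 7 1 -6 → max 7
-2 7 1 -6 6 → max 7
7 1 -6 6 12 → max 12

9, 7, 5, 5, 7, 7, 7, 7, 12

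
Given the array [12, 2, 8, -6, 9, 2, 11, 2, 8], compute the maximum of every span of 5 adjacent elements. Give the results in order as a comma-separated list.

12, 9, 11, 11, 11

Sliding a size-5 window across the 9 values:
12 2 8 -6 9 → max 12
2 8 -6 9 2 → max 9
8 -6 9 2 11 → max 11
-6 9 2 11 2 → max 11
9 2 11 2 8 → max 11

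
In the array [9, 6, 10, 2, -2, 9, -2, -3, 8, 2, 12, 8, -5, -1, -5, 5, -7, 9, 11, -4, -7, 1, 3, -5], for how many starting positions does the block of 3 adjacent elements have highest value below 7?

6

(9, 6, 10) → max 10
(6, 10, 2) → max 10
(10, 2, -2) → max 10
(2, -2, 9) → max 9
(-2, 9, -2) → max 9
(9, -2, -3) → max 9
(-2, -3, 8) → max 8
(-3, 8, 2) → max 8
(8, 2, 12) → max 12
(2, 12, 8) → max 12
(12, 8, -5) → max 12
(8, -5, -1) → max 8
(-5, -1, -5) → max -1  < 7 ✓
(-1, -5, 5) → max 5  < 7 ✓
(-5, 5, -7) → max 5  < 7 ✓
(5, -7, 9) → max 9
(-7, 9, 11) → max 11
(9, 11, -4) → max 11
(11, -4, -7) → max 11
(-4, -7, 1) → max 1  < 7 ✓
(-7, 1, 3) → max 3  < 7 ✓
(1, 3, -5) → max 3  < 7 ✓
6 windows satisfy the condition.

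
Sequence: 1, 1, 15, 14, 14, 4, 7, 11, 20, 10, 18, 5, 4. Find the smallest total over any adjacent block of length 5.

1 1 15 14 14 → sum 45
1 15 14 14 4 → sum 48
15 14 14 4 7 → sum 54
14 14 4 7 11 → sum 50
14 4 7 11 20 → sum 56
4 7 11 20 10 → sum 52
7 11 20 10 18 → sum 66
11 20 10 18 5 → sum 64
20 10 18 5 4 → sum 57
Smallest of these is 45.

45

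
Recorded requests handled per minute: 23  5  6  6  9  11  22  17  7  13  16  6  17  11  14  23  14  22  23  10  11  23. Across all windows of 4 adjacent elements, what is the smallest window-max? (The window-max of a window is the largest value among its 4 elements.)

(23, 5, 6, 6) → max 23
(5, 6, 6, 9) → max 9
(6, 6, 9, 11) → max 11
(6, 9, 11, 22) → max 22
(9, 11, 22, 17) → max 22
(11, 22, 17, 7) → max 22
(22, 17, 7, 13) → max 22
(17, 7, 13, 16) → max 17
(7, 13, 16, 6) → max 16
(13, 16, 6, 17) → max 17
(16, 6, 17, 11) → max 17
(6, 17, 11, 14) → max 17
(17, 11, 14, 23) → max 23
(11, 14, 23, 14) → max 23
(14, 23, 14, 22) → max 23
(23, 14, 22, 23) → max 23
(14, 22, 23, 10) → max 23
(22, 23, 10, 11) → max 23
(23, 10, 11, 23) → max 23
Smallest of these is 9.

9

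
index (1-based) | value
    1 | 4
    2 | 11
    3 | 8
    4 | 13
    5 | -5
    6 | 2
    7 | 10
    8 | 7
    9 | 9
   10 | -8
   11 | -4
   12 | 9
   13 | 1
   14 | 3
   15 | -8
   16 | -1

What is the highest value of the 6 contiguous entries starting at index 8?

Elements at indices 8..13: 7, 9, -8, -4, 9, 1
max(7, 9, -8, -4, 9, 1) = 9

9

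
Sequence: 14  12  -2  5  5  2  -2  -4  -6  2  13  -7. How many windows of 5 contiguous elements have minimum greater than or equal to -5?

4

(14, 12, -2, 5, 5) → min -2  ≥ -5 ✓
(12, -2, 5, 5, 2) → min -2  ≥ -5 ✓
(-2, 5, 5, 2, -2) → min -2  ≥ -5 ✓
(5, 5, 2, -2, -4) → min -4  ≥ -5 ✓
(5, 2, -2, -4, -6) → min -6
(2, -2, -4, -6, 2) → min -6
(-2, -4, -6, 2, 13) → min -6
(-4, -6, 2, 13, -7) → min -7
4 windows satisfy the condition.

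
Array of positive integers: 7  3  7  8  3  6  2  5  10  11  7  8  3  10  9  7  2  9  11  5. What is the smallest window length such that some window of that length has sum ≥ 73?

Extend right; whenever the sum reaches 73, record the length and shrink from the left:
add 7: running sum 7 < 73
add 3: running sum 10 < 73
add 7: running sum 17 < 73
add 8: running sum 25 < 73
add 3: running sum 28 < 73
add 6: running sum 34 < 73
add 2: running sum 36 < 73
add 5: running sum 41 < 73
add 10: running sum 51 < 73
add 11: running sum 62 < 73
add 7: running sum 69 < 73
end 11: [7, 3, 7, 8, 3, 6, 2, 5, 10, 11, 7, 8] sum 77, len 12
end 12: [3, 7, 8, 3, 6, 2, 5, 10, 11, 7, 8, 3] sum 73, len 12
end 13: [8, 3, 6, 2, 5, 10, 11, 7, 8, 3, 10] sum 73, len 11
end 14: [3, 6, 2, 5, 10, 11, 7, 8, 3, 10, 9] sum 74, len 11
end 15: [6, 2, 5, 10, 11, 7, 8, 3, 10, 9, 7] sum 78, len 11
end 16: [2, 5, 10, 11, 7, 8, 3, 10, 9, 7, 2] sum 74, len 11
end 17: [10, 11, 7, 8, 3, 10, 9, 7, 2, 9] sum 76, len 10
end 18: [11, 7, 8, 3, 10, 9, 7, 2, 9, 11] sum 77, len 10
end 19: [11, 7, 8, 3, 10, 9, 7, 2, 9, 11, 5] sum 82, len 11
Shortest qualifying length: 10.

10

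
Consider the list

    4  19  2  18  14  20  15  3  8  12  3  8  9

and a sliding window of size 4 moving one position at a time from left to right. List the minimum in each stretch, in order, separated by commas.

2, 2, 2, 14, 3, 3, 3, 3, 3, 3

[4, 19, 2, 18] → min 2
[19, 2, 18, 14] → min 2
[2, 18, 14, 20] → min 2
[18, 14, 20, 15] → min 14
[14, 20, 15, 3] → min 3
[20, 15, 3, 8] → min 3
[15, 3, 8, 12] → min 3
[3, 8, 12, 3] → min 3
[8, 12, 3, 8] → min 3
[12, 3, 8, 9] → min 3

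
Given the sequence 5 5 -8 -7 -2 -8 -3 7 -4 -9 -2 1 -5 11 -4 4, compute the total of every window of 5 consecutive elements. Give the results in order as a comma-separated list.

-7, -20, -28, -13, -10, -17, -11, -7, -19, -4, 1, 7

[5, 5, -8, -7, -2] → sum -7
[5, -8, -7, -2, -8] → sum -20
[-8, -7, -2, -8, -3] → sum -28
[-7, -2, -8, -3, 7] → sum -13
[-2, -8, -3, 7, -4] → sum -10
[-8, -3, 7, -4, -9] → sum -17
[-3, 7, -4, -9, -2] → sum -11
[7, -4, -9, -2, 1] → sum -7
[-4, -9, -2, 1, -5] → sum -19
[-9, -2, 1, -5, 11] → sum -4
[-2, 1, -5, 11, -4] → sum 1
[1, -5, 11, -4, 4] → sum 7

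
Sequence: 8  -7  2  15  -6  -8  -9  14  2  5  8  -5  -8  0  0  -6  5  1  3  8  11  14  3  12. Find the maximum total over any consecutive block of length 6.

Each size-6 window and its sum:
8 -7 2 15 -6 -8 → sum 4
-7 2 15 -6 -8 -9 → sum -13
2 15 -6 -8 -9 14 → sum 8
15 -6 -8 -9 14 2 → sum 8
-6 -8 -9 14 2 5 → sum -2
-8 -9 14 2 5 8 → sum 12
-9 14 2 5 8 -5 → sum 15
14 2 5 8 -5 -8 → sum 16
2 5 8 -5 -8 0 → sum 2
5 8 -5 -8 0 0 → sum 0
8 -5 -8 0 0 -6 → sum -11
-5 -8 0 0 -6 5 → sum -14
-8 0 0 -6 5 1 → sum -8
0 0 -6 5 1 3 → sum 3
0 -6 5 1 3 8 → sum 11
-6 5 1 3 8 11 → sum 22
5 1 3 8 11 14 → sum 42
1 3 8 11 14 3 → sum 40
3 8 11 14 3 12 → sum 51
Maximum of these is 51.

51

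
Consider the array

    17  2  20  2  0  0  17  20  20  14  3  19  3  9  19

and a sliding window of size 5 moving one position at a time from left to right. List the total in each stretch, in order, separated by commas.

41, 24, 39, 39, 57, 71, 74, 76, 59, 48, 53

17 2 20 2 0 → sum 41
2 20 2 0 0 → sum 24
20 2 0 0 17 → sum 39
2 0 0 17 20 → sum 39
0 0 17 20 20 → sum 57
0 17 20 20 14 → sum 71
17 20 20 14 3 → sum 74
20 20 14 3 19 → sum 76
20 14 3 19 3 → sum 59
14 3 19 3 9 → sum 48
3 19 3 9 19 → sum 53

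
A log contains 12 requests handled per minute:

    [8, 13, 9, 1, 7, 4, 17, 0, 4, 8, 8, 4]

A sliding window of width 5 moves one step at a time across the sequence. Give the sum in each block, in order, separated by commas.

Sliding a size-5 window across the 12 values:
8 13 9 1 7 → sum 38
13 9 1 7 4 → sum 34
9 1 7 4 17 → sum 38
1 7 4 17 0 → sum 29
7 4 17 0 4 → sum 32
4 17 0 4 8 → sum 33
17 0 4 8 8 → sum 37
0 4 8 8 4 → sum 24

38, 34, 38, 29, 32, 33, 37, 24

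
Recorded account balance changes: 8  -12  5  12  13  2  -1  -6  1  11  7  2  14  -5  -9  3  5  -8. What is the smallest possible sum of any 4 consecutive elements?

-9

Window sums for each of the 15 positions:
(8, -12, 5, 12) → sum 13
(-12, 5, 12, 13) → sum 18
(5, 12, 13, 2) → sum 32
(12, 13, 2, -1) → sum 26
(13, 2, -1, -6) → sum 8
(2, -1, -6, 1) → sum -4
(-1, -6, 1, 11) → sum 5
(-6, 1, 11, 7) → sum 13
(1, 11, 7, 2) → sum 21
(11, 7, 2, 14) → sum 34
(7, 2, 14, -5) → sum 18
(2, 14, -5, -9) → sum 2
(14, -5, -9, 3) → sum 3
(-5, -9, 3, 5) → sum -6
(-9, 3, 5, -8) → sum -9
Smallest of these is -9.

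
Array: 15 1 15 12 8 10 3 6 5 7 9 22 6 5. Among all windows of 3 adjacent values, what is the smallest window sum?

14

[15, 1, 15] → sum 31
[1, 15, 12] → sum 28
[15, 12, 8] → sum 35
[12, 8, 10] → sum 30
[8, 10, 3] → sum 21
[10, 3, 6] → sum 19
[3, 6, 5] → sum 14
[6, 5, 7] → sum 18
[5, 7, 9] → sum 21
[7, 9, 22] → sum 38
[9, 22, 6] → sum 37
[22, 6, 5] → sum 33
Smallest of these is 14.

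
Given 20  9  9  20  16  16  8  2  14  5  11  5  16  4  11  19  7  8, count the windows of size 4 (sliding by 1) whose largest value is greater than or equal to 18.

[20, 9, 9, 20] → max 20  ≥ 18 ✓
[9, 9, 20, 16] → max 20  ≥ 18 ✓
[9, 20, 16, 16] → max 20  ≥ 18 ✓
[20, 16, 16, 8] → max 20  ≥ 18 ✓
[16, 16, 8, 2] → max 16
[16, 8, 2, 14] → max 16
[8, 2, 14, 5] → max 14
[2, 14, 5, 11] → max 14
[14, 5, 11, 5] → max 14
[5, 11, 5, 16] → max 16
[11, 5, 16, 4] → max 16
[5, 16, 4, 11] → max 16
[16, 4, 11, 19] → max 19  ≥ 18 ✓
[4, 11, 19, 7] → max 19  ≥ 18 ✓
[11, 19, 7, 8] → max 19  ≥ 18 ✓
7 windows satisfy the condition.

7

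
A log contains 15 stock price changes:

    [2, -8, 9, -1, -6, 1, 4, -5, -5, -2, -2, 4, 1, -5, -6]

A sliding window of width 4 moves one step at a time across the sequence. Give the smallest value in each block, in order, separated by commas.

-8, -8, -6, -6, -6, -5, -5, -5, -5, -2, -5, -6

[2, -8, 9, -1] → min -8
[-8, 9, -1, -6] → min -8
[9, -1, -6, 1] → min -6
[-1, -6, 1, 4] → min -6
[-6, 1, 4, -5] → min -6
[1, 4, -5, -5] → min -5
[4, -5, -5, -2] → min -5
[-5, -5, -2, -2] → min -5
[-5, -2, -2, 4] → min -5
[-2, -2, 4, 1] → min -2
[-2, 4, 1, -5] → min -5
[4, 1, -5, -6] → min -6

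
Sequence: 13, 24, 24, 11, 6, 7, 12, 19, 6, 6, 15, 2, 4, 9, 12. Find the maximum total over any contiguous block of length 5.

13 24 24 11 6 → sum 78
24 24 11 6 7 → sum 72
24 11 6 7 12 → sum 60
11 6 7 12 19 → sum 55
6 7 12 19 6 → sum 50
7 12 19 6 6 → sum 50
12 19 6 6 15 → sum 58
19 6 6 15 2 → sum 48
6 6 15 2 4 → sum 33
6 15 2 4 9 → sum 36
15 2 4 9 12 → sum 42
Maximum of these is 78.

78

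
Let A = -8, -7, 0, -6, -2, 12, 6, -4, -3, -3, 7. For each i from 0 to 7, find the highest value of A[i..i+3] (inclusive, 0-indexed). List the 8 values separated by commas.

0, 0, 12, 12, 12, 12, 6, 7

[-8, -7, 0, -6] → max 0
[-7, 0, -6, -2] → max 0
[0, -6, -2, 12] → max 12
[-6, -2, 12, 6] → max 12
[-2, 12, 6, -4] → max 12
[12, 6, -4, -3] → max 12
[6, -4, -3, -3] → max 6
[-4, -3, -3, 7] → max 7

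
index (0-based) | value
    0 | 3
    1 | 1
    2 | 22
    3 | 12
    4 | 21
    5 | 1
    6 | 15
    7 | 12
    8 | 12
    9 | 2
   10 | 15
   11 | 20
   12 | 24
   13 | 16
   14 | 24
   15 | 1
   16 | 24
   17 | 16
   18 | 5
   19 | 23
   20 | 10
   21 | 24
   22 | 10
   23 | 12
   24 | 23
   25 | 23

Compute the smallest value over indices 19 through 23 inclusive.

Elements at indices 19..23: 23, 10, 24, 10, 12
min(23, 10, 24, 10, 12) = 10

10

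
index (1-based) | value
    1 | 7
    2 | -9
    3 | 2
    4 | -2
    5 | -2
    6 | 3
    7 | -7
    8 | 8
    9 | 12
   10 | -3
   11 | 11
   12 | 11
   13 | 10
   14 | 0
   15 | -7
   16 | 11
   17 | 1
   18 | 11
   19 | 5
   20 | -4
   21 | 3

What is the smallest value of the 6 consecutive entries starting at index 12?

-7

Elements at indices 12..17: 11, 10, 0, -7, 11, 1
min(11, 10, 0, -7, 11, 1) = -7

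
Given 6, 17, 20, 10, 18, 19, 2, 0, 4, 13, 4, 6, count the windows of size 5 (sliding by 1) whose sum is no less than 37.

6

(6, 17, 20, 10, 18) → sum 71  ≥ 37 ✓
(17, 20, 10, 18, 19) → sum 84  ≥ 37 ✓
(20, 10, 18, 19, 2) → sum 69  ≥ 37 ✓
(10, 18, 19, 2, 0) → sum 49  ≥ 37 ✓
(18, 19, 2, 0, 4) → sum 43  ≥ 37 ✓
(19, 2, 0, 4, 13) → sum 38  ≥ 37 ✓
(2, 0, 4, 13, 4) → sum 23
(0, 4, 13, 4, 6) → sum 27
6 windows satisfy the condition.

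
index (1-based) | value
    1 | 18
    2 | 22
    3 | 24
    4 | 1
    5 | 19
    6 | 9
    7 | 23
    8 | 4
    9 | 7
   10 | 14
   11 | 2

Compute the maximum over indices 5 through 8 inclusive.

Elements at indices 5..8: 19, 9, 23, 4
max(19, 9, 23, 4) = 23

23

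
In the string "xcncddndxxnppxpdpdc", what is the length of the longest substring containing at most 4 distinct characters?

14

[x] 1 distinct, len 1
[x, c] 2 distinct, len 2
[x, c, n] 3 distinct, len 3
[x, c, n, c] 3 distinct, len 4
[x, c, n, c, d] 4 distinct, len 5
[x, c, n, c, d, d] 4 distinct, len 6
[x, c, n, c, d, d, n] 4 distinct, len 7
[x, c, n, c, d, d, n, d] 4 distinct, len 8
[x, c, n, c, d, d, n, d, x] 4 distinct, len 9
[x, c, n, c, d, d, n, d, x, x] 4 distinct, len 10
[x, c, n, c, d, d, n, d, x, x, n] 4 distinct, len 11
[d, d, n, d, x, x, n, p] 4 distinct, len 8
[d, d, n, d, x, x, n, p, p] 4 distinct, len 9
[d, d, n, d, x, x, n, p, p, x] 4 distinct, len 10
[d, d, n, d, x, x, n, p, p, x, p] 4 distinct, len 11
[d, d, n, d, x, x, n, p, p, x, p, d] 4 distinct, len 12
[d, d, n, d, x, x, n, p, p, x, p, d, p] 4 distinct, len 13
[d, d, n, d, x, x, n, p, p, x, p, d, p, d] 4 distinct, len 14
[p, p, x, p, d, p, d, c] 4 distinct, len 8
Longest length with ≤4 distinct: 14.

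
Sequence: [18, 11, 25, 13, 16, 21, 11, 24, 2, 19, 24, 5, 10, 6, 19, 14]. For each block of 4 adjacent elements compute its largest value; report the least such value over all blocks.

(18, 11, 25, 13) → max 25
(11, 25, 13, 16) → max 25
(25, 13, 16, 21) → max 25
(13, 16, 21, 11) → max 21
(16, 21, 11, 24) → max 24
(21, 11, 24, 2) → max 24
(11, 24, 2, 19) → max 24
(24, 2, 19, 24) → max 24
(2, 19, 24, 5) → max 24
(19, 24, 5, 10) → max 24
(24, 5, 10, 6) → max 24
(5, 10, 6, 19) → max 19
(10, 6, 19, 14) → max 19
Least of these is 19.

19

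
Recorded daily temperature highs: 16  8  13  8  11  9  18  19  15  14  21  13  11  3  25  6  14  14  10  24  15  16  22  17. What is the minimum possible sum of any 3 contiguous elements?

[16, 8, 13] → sum 37
[8, 13, 8] → sum 29
[13, 8, 11] → sum 32
[8, 11, 9] → sum 28
[11, 9, 18] → sum 38
[9, 18, 19] → sum 46
[18, 19, 15] → sum 52
[19, 15, 14] → sum 48
[15, 14, 21] → sum 50
[14, 21, 13] → sum 48
[21, 13, 11] → sum 45
[13, 11, 3] → sum 27
[11, 3, 25] → sum 39
[3, 25, 6] → sum 34
[25, 6, 14] → sum 45
[6, 14, 14] → sum 34
[14, 14, 10] → sum 38
[14, 10, 24] → sum 48
[10, 24, 15] → sum 49
[24, 15, 16] → sum 55
[15, 16, 22] → sum 53
[16, 22, 17] → sum 55
Minimum of these is 27.

27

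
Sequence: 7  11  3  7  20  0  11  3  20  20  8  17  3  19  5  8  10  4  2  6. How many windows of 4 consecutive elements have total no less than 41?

[7, 11, 3, 7] → sum 28
[11, 3, 7, 20] → sum 41  ≥ 41 ✓
[3, 7, 20, 0] → sum 30
[7, 20, 0, 11] → sum 38
[20, 0, 11, 3] → sum 34
[0, 11, 3, 20] → sum 34
[11, 3, 20, 20] → sum 54  ≥ 41 ✓
[3, 20, 20, 8] → sum 51  ≥ 41 ✓
[20, 20, 8, 17] → sum 65  ≥ 41 ✓
[20, 8, 17, 3] → sum 48  ≥ 41 ✓
[8, 17, 3, 19] → sum 47  ≥ 41 ✓
[17, 3, 19, 5] → sum 44  ≥ 41 ✓
[3, 19, 5, 8] → sum 35
[19, 5, 8, 10] → sum 42  ≥ 41 ✓
[5, 8, 10, 4] → sum 27
[8, 10, 4, 2] → sum 24
[10, 4, 2, 6] → sum 22
8 windows satisfy the condition.

8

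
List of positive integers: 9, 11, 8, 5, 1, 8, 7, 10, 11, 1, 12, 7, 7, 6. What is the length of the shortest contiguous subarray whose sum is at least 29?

Extend right; whenever the sum reaches 29, record the length and shrink from the left:
add 9: running sum 9 < 29
add 11: running sum 20 < 29
add 8: running sum 28 < 29
end 3: [9, 11, 8, 5] sum 33, len 4
end 4: [9, 11, 8, 5, 1] sum 34, len 5
end 5: [11, 8, 5, 1, 8] sum 33, len 5
end 6: [8, 5, 1, 8, 7] sum 29, len 5
end 7: [5, 1, 8, 7, 10] sum 31, len 5
end 8: [8, 7, 10, 11] sum 36, len 4
end 9: [7, 10, 11, 1] sum 29, len 4
end 10: [10, 11, 1, 12] sum 34, len 4
end 11: [11, 1, 12, 7] sum 31, len 4
end 12: [11, 1, 12, 7, 7] sum 38, len 5
end 13: [12, 7, 7, 6] sum 32, len 4
Shortest qualifying length: 4.

4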